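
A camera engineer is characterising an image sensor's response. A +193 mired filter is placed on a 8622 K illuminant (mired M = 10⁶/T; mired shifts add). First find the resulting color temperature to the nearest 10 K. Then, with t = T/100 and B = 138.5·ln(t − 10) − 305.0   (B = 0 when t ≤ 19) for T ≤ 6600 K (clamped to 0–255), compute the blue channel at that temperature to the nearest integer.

M_in = 10⁶/8622 = 115.98; M_out = 115.98 + (+193) = 308.98.
T_out = 10⁶/308.98 = 3236.4 K → 3240 K; t = 32.4.
B = 138.5·ln(32.4 − 10) − 305.0 = 138.5·ln 22.4 − 305.0 = 138.5·3.1091 − 305.0 = 125.605.
Rounded: 126.

126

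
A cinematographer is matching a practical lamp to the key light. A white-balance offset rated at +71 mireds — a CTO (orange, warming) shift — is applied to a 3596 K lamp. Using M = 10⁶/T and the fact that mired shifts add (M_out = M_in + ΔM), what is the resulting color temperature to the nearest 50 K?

M_in = 10⁶/3596 = 278.09 mireds.
M_out = 278.09 + (+71) = 349.09 mireds.
T_out = 10⁶/349.09 = 2864.6 K → 2850 K.

2850 K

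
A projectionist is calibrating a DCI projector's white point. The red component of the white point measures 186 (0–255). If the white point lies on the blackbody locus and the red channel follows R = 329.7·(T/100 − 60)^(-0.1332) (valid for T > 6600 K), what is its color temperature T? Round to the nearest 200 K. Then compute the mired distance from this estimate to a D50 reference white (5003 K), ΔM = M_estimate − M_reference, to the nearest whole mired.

(t − 60)^(-0.1332) = 186/329.7 = 0.56415.
t − 60 = 0.56415^(1/-0.1332) = 0.56415^(-7.508) = 73.521, so t = 133.521.
T = 100·t = 13352 K → 13400 K to the nearest 200 K.
M_estimate = 10⁶/13400 = 74.63; M_reference = 10⁶/5003 = 199.88.
ΔM = 74.63 − 199.88 = -125.25 → -125 mireds.

-125 mireds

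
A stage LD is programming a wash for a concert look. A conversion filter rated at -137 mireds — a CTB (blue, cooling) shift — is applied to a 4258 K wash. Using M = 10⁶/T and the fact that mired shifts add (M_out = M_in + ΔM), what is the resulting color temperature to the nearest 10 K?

10220 K

M_in = 10⁶/4258 = 234.85 mireds.
M_out = 234.85 + (-137) = 97.85 mireds.
T_out = 10⁶/97.85 = 10219.5 K → 10220 K.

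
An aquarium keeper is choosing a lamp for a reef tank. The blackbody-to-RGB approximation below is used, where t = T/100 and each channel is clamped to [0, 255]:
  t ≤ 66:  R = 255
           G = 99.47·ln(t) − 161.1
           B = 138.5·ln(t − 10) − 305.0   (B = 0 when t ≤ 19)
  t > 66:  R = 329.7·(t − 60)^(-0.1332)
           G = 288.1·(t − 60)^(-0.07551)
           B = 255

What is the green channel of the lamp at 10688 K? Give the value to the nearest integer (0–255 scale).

t = 10688/100 = 106.88; the t > 66 branch applies.
G = 288.1·(106.88 − 60)^(-0.07551) = 288.1·46.88^(-0.07551) = 288.1·0.74787 = 215.460.
Rounded: 215.

215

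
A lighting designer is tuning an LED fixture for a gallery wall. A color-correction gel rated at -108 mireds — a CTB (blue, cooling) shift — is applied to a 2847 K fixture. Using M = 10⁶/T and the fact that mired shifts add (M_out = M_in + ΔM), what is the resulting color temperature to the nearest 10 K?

4110 K

M_in = 10⁶/2847 = 351.25 mireds.
M_out = 351.25 + (-108) = 243.25 mireds.
T_out = 10⁶/243.25 = 4111.0 K → 4110 K.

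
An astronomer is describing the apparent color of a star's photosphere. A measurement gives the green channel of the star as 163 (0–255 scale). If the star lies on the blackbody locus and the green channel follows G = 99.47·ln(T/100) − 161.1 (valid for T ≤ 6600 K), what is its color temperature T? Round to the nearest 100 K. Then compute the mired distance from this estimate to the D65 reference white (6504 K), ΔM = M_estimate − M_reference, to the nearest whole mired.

ln t = (163 + 161.1) / 99.47 = 3.2583.
t = e^3.2583 = 26.004.
T = 100·t = 2600 K → 2600 K to the nearest 100 K.
M_estimate = 10⁶/2600 = 384.62; M_reference = 10⁶/6504 = 153.75.
ΔM = 384.62 − 153.75 = 230.86 → +231 mireds.

+231 mireds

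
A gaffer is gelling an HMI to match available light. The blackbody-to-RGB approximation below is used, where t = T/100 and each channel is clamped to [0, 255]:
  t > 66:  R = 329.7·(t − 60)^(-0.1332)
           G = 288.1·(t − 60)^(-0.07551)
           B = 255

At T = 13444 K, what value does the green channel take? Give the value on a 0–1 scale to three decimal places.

t = 13444/100 = 134.44; the t > 66 branch applies.
G = 288.1·(134.44 − 60)^(-0.07551) = 288.1·74.44^(-0.07551) = 288.1·0.72220 = 208.067.
On a 0–1 scale: 208.067/255 = 0.8159 → 0.816.

0.816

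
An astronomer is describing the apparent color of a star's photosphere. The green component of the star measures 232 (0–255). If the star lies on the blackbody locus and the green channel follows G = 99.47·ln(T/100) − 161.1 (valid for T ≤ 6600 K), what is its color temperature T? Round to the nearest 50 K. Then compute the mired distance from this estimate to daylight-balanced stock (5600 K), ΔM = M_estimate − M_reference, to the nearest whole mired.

+14 mireds

ln t = (232 + 161.1) / 99.47 = 3.9519.
t = e^3.9519 = 52.036.
T = 100·t = 5204 K → 5200 K to the nearest 50 K.
M_estimate = 10⁶/5200 = 192.31; M_reference = 10⁶/5600 = 178.57.
ΔM = 192.31 − 178.57 = 13.74 → +14 mireds.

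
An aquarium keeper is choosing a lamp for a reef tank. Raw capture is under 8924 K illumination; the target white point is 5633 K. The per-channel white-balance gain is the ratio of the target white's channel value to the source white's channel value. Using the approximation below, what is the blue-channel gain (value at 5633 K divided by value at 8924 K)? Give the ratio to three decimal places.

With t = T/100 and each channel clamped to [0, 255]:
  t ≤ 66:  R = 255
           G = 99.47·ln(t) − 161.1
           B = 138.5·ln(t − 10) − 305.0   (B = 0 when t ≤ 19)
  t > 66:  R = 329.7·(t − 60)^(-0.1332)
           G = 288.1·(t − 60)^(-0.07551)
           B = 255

At 8924 K (t = 89.24):
  B = 255 by definition for t > 66.
At 5633 K (t = 56.33):
  B = 138.5·ln(56.33 − 10) − 305.0 = 138.5·ln 46.33 − 305.0 = 138.5·3.8358 − 305.0 = 226.257.
Gain = 226.257 / 255.000 = 0.8873 → 0.887.

0.887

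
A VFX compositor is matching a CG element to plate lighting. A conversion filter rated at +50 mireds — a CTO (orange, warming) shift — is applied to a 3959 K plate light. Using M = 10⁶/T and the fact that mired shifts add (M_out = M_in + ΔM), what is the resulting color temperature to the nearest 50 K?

M_in = 10⁶/3959 = 252.59 mireds.
M_out = 252.59 + (+50) = 302.59 mireds.
T_out = 10⁶/302.59 = 3304.8 K → 3300 K.

3300 K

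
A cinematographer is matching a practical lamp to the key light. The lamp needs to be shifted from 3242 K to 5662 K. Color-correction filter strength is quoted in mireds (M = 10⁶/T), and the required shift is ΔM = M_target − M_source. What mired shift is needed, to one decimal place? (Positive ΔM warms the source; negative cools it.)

M_source = 10⁶/3242 = 308.452; M_target = 10⁶/5662 = 176.616.
ΔM = 176.616 − 308.452 = -131.836 → -131.8 mireds, a cooling shift.

-131.8 mireds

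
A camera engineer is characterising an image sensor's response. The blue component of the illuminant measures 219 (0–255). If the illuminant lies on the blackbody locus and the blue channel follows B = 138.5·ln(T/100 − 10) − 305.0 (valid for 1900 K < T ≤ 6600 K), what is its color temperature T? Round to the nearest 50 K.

5400 K

ln(t − 10) = (219 + 305.0) / 138.5 = 3.7834.
t − 10 = e^3.7834 = 43.965, so t = 53.965.
T = 100·t = 5396 K → 5400 K to the nearest 50 K.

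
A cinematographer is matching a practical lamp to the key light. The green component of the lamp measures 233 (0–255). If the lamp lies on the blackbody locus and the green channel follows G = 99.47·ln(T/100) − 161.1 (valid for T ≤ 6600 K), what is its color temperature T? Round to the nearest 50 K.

5250 K

ln t = (233 + 161.1) / 99.47 = 3.9620.
t = e^3.9620 = 52.562.
T = 100·t = 5256 K → 5250 K to the nearest 50 K.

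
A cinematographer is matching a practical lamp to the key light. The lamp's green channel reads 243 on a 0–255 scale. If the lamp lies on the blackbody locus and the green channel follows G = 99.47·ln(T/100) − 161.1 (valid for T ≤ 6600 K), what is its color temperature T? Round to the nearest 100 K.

ln t = (243 + 161.1) / 99.47 = 4.0625.
t = e^4.0625 = 58.121.
T = 100·t = 5812 K → 5800 K to the nearest 100 K.

5800 K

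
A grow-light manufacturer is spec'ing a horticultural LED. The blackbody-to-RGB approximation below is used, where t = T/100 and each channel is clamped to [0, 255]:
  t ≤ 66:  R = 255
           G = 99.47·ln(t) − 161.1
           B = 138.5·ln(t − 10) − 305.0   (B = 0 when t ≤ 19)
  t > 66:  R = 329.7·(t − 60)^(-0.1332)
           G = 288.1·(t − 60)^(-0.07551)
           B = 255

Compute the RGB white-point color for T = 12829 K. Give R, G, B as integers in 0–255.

R=188, G=209, B=255

t = 12829/100 = 128.29; the t > 66 branch applies.
R = 329.7·(128.29 − 60)^(-0.1332) = 329.7·68.29^(-0.1332) = 329.7·0.56972 = 187.838.
G = 288.1·(128.29 − 60)^(-0.07551) = 288.1·68.29^(-0.07551) = 288.1·0.72692 = 209.426.
B = 255 by definition for t > 66.
Rounded: (188, 209, 255).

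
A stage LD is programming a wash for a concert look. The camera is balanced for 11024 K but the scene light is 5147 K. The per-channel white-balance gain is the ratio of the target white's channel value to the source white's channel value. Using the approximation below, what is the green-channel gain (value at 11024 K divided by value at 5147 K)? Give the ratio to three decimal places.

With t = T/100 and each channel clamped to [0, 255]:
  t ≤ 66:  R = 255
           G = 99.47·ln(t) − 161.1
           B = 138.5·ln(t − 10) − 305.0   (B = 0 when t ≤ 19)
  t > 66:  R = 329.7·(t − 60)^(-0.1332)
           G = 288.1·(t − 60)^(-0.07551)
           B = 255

At 5147 K (t = 51.47):
  G = 99.47·ln 51.47 − 161.1 = 99.47·3.9410 − 161.1 = 230.911.
At 11024 K (t = 110.24):
  G = 288.1·(110.24 − 60)^(-0.07551) = 288.1·50.24^(-0.07551) = 288.1·0.74397 = 214.337.
Gain = 214.337 / 230.911 = 0.9282 → 0.928.

0.928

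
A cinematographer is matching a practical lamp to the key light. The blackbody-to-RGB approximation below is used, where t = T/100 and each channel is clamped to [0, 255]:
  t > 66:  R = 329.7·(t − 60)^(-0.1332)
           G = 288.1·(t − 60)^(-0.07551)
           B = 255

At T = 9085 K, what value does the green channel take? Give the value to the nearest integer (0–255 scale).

t = 9085/100 = 90.85; the t > 66 branch applies.
G = 288.1·(90.85 − 60)^(-0.07551) = 288.1·30.85^(-0.07551) = 288.1·0.77187 = 222.377.
Rounded: 222.

222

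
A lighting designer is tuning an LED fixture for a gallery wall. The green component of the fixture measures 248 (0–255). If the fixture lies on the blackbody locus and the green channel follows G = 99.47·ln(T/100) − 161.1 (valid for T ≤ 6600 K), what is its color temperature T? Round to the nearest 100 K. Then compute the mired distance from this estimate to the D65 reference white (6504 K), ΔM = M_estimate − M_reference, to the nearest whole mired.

+10 mireds

ln t = (248 + 161.1) / 99.47 = 4.1128.
t = e^4.1128 = 61.117.
T = 100·t = 6112 K → 6100 K to the nearest 100 K.
M_estimate = 10⁶/6100 = 163.93; M_reference = 10⁶/6504 = 153.75.
ΔM = 163.93 − 153.75 = 10.18 → +10 mireds.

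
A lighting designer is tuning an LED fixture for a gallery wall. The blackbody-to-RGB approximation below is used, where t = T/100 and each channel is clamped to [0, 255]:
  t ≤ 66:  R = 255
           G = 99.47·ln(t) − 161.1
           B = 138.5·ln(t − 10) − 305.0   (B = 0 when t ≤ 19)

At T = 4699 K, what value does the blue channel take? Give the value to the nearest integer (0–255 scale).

195

t = 4699/100 = 46.99; the t ≤ 66 branch applies.
B = 138.5·ln(46.99 − 10) − 305.0 = 138.5·ln 36.99 − 305.0 = 138.5·3.6106 − 305.0 = 195.075.
Rounded: 195.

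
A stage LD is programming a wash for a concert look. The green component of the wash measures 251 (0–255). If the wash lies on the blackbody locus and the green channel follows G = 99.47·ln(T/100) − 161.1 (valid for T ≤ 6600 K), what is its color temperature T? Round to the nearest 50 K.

ln t = (251 + 161.1) / 99.47 = 4.1430.
t = e^4.1430 = 62.989.
T = 100·t = 6299 K → 6300 K to the nearest 50 K.

6300 K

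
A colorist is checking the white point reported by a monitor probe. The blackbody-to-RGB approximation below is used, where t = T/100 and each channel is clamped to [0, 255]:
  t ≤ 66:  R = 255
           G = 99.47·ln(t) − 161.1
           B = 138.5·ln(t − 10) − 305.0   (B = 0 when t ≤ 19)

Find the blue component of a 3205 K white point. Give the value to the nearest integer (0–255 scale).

123

t = 3205/100 = 32.05; the t ≤ 66 branch applies.
B = 138.5·ln(32.05 − 10) − 305.0 = 138.5·ln 22.05 − 305.0 = 138.5·3.0933 − 305.0 = 123.424.
Rounded: 123.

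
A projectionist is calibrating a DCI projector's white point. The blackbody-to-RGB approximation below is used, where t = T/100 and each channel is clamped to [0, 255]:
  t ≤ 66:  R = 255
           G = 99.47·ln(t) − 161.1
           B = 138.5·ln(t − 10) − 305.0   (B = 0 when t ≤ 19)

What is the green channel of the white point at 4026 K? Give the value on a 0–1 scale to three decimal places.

t = 4026/100 = 40.26; the t ≤ 66 branch applies.
G = 99.47·ln 40.26 − 161.1 = 99.47·3.6954 − 161.1 = 206.477.
On a 0–1 scale: 206.477/255 = 0.8097 → 0.810.

0.810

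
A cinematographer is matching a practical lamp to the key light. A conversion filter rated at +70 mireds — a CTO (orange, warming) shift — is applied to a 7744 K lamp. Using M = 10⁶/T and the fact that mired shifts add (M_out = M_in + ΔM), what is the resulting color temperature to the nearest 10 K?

M_in = 10⁶/7744 = 129.13 mireds.
M_out = 129.13 + (+70) = 199.13 mireds.
T_out = 10⁶/199.13 = 5021.8 K → 5020 K.

5020 K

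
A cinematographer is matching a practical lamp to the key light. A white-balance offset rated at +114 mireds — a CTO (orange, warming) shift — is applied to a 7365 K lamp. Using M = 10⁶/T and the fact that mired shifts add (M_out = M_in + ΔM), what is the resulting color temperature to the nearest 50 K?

M_in = 10⁶/7365 = 135.78 mireds.
M_out = 135.78 + (+114) = 249.78 mireds.
T_out = 10⁶/249.78 = 4003.6 K → 4000 K.

4000 K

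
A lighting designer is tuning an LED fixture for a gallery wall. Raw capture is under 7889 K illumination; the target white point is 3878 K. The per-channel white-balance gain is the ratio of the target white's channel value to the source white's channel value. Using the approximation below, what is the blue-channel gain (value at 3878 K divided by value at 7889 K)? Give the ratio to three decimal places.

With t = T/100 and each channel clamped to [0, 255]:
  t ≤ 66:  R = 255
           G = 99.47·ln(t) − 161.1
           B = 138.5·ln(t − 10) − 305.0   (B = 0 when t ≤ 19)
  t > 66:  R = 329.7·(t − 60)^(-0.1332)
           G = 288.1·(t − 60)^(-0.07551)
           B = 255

At 7889 K (t = 78.89):
  B = 255 by definition for t > 66.
At 3878 K (t = 38.78):
  B = 138.5·ln(38.78 − 10) − 305.0 = 138.5·ln 28.78 − 305.0 = 138.5·3.3597 − 305.0 = 160.316.
Gain = 160.316 / 255.000 = 0.6287 → 0.629.

0.629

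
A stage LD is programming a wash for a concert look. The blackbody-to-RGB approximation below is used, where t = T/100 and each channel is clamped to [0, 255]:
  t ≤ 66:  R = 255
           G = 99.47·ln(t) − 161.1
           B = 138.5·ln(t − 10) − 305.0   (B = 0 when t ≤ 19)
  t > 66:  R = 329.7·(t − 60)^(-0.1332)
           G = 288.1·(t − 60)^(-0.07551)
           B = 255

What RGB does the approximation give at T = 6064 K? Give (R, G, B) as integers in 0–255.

(255, 247, 239)

t = 6064/100 = 60.64; the t ≤ 66 branch applies.
R = 255 by definition for t ≤ 66.
G = 99.47·ln 60.64 − 161.1 = 99.47·4.1050 − 161.1 = 247.220.
B = 138.5·ln(60.64 − 10) − 305.0 = 138.5·ln 50.64 − 305.0 = 138.5·3.9247 − 305.0 = 238.577.
Rounded: (255, 247, 239).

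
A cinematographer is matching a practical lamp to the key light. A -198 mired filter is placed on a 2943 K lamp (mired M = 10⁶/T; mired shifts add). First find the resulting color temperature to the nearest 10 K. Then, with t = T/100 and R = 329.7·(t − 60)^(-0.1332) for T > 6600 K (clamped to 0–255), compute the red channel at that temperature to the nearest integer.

241

M_in = 10⁶/2943 = 339.79; M_out = 339.79 + (-198) = 141.79.
T_out = 10⁶/141.79 = 7052.7 K → 7050 K; t = 70.5.
R = 329.7·(70.5 − 60)^(-0.1332) = 329.7·10.5^(-0.1332) = 329.7·0.73110 = 241.044.
Rounded: 241.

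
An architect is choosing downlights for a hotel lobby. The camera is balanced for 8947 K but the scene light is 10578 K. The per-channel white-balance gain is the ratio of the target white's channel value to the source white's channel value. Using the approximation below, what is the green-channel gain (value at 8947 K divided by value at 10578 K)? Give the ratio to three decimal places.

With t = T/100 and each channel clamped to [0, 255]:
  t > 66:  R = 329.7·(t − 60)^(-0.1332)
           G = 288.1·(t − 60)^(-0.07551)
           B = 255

At 10578 K (t = 105.78):
  G = 288.1·(105.78 − 60)^(-0.07551) = 288.1·45.78^(-0.07551) = 288.1·0.74921 = 215.847.
At 8947 K (t = 89.47):
  G = 288.1·(89.47 − 60)^(-0.07551) = 288.1·29.47^(-0.07551) = 288.1·0.77455 = 223.147.
Gain = 223.147 / 215.847 = 1.0338 → 1.034.

1.034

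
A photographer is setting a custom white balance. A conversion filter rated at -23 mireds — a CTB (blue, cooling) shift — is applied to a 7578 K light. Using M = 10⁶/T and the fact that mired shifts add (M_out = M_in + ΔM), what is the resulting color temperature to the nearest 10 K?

9180 K

M_in = 10⁶/7578 = 131.96 mireds.
M_out = 131.96 + (-23) = 108.96 mireds.
T_out = 10⁶/108.96 = 9177.6 K → 9180 K.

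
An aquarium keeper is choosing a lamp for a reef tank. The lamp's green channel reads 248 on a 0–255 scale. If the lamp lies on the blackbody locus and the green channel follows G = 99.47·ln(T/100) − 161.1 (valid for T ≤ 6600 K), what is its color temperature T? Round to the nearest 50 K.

6100 K

ln t = (248 + 161.1) / 99.47 = 4.1128.
t = e^4.1128 = 61.117.
T = 100·t = 6112 K → 6100 K to the nearest 50 K.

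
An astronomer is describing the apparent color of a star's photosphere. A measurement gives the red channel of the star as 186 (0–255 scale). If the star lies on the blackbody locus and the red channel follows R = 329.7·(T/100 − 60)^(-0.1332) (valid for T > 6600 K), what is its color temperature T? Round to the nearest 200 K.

13400 K

(t − 60)^(-0.1332) = 186/329.7 = 0.56415.
t − 60 = 0.56415^(1/-0.1332) = 0.56415^(-7.508) = 73.521, so t = 133.521.
T = 100·t = 13352 K → 13400 K to the nearest 200 K.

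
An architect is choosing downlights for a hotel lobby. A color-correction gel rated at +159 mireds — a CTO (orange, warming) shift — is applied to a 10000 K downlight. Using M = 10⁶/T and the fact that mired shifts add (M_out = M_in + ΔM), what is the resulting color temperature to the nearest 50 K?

3850 K

M_in = 10⁶/10000 = 100.00 mireds.
M_out = 100.00 + (+159) = 259.00 mireds.
T_out = 10⁶/259.00 = 3861.0 K → 3850 K.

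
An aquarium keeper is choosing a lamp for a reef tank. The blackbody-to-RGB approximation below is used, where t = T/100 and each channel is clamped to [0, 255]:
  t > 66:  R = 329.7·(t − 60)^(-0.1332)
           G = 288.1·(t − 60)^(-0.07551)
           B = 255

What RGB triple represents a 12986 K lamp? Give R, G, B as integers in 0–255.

t = 12986/100 = 129.86; the t > 66 branch applies.
R = 329.7·(129.86 − 60)^(-0.1332) = 329.7·69.86^(-0.1332) = 329.7·0.56800 = 187.270.
G = 288.1·(129.86 − 60)^(-0.07551) = 288.1·69.86^(-0.07551) = 288.1·0.72568 = 209.067.
B = 255 by definition for t > 66.
Rounded: (187, 209, 255).

R=187, G=209, B=255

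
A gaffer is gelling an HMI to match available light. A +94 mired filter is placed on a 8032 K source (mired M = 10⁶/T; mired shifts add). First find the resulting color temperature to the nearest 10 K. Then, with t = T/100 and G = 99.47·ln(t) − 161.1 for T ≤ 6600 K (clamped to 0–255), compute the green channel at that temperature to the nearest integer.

219

M_in = 10⁶/8032 = 124.50; M_out = 124.50 + (+94) = 218.50.
T_out = 10⁶/218.50 = 4576.6 K → 4580 K; t = 45.8.
G = 99.47·ln 45.8 − 161.1 = 99.47·3.8243 − 161.1 = 219.302.
Rounded: 219.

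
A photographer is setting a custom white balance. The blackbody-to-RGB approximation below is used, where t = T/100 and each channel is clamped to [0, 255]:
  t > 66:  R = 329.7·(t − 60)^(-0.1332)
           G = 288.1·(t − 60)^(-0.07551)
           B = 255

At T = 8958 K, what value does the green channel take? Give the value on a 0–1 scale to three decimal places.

0.875

t = 8958/100 = 89.58; the t > 66 branch applies.
G = 288.1·(89.58 − 60)^(-0.07551) = 288.1·29.58^(-0.07551) = 288.1·0.77433 = 223.084.
On a 0–1 scale: 223.084/255 = 0.8748 → 0.875.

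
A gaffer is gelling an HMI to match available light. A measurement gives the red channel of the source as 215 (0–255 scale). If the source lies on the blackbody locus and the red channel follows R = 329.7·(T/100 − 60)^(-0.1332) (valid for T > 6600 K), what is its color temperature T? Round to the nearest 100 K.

(t − 60)^(-0.1332) = 215/329.7 = 0.65211.
t − 60 = 0.65211^(1/-0.1332) = 0.65211^(-7.508) = 24.774, so t = 84.774.
T = 100·t = 8477 K → 8500 K to the nearest 100 K.

8500 K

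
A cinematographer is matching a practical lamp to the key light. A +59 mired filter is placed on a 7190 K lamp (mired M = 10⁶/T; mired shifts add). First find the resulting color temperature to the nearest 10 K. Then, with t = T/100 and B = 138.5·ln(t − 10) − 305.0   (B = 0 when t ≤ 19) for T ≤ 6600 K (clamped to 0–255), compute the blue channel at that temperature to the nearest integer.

208

M_in = 10⁶/7190 = 139.08; M_out = 139.08 + (+59) = 198.08.
T_out = 10⁶/198.08 = 5048.4 K → 5050 K; t = 50.5.
B = 138.5·ln(50.5 − 10) − 305.0 = 138.5·ln 40.5 − 305.0 = 138.5·3.7013 − 305.0 = 207.630.
Rounded: 208.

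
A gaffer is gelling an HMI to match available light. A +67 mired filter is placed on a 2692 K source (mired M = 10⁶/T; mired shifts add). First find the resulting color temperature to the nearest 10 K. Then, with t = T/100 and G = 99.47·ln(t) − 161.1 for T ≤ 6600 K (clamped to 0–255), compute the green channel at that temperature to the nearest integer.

150

M_in = 10⁶/2692 = 371.47; M_out = 371.47 + (+67) = 438.47.
T_out = 10⁶/438.47 = 2280.7 K → 2280 K; t = 22.8.
G = 99.47·ln 22.8 − 161.1 = 99.47·3.1268 − 161.1 = 149.919.
Rounded: 150.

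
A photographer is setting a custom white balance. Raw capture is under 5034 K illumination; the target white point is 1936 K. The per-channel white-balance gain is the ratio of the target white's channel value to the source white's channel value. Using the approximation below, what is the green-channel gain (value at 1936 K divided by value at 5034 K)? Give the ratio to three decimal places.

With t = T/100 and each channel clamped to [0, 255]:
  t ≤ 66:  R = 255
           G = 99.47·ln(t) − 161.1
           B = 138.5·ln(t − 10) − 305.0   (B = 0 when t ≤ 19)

0.584

At 5034 K (t = 50.34):
  G = 99.47·ln 50.34 − 161.1 = 99.47·3.9188 − 161.1 = 228.703.
At 1936 K (t = 19.36):
  G = 99.47·ln 19.36 − 161.1 = 99.47·2.9632 − 161.1 = 133.650.
Gain = 133.650 / 228.703 = 0.5844 → 0.584.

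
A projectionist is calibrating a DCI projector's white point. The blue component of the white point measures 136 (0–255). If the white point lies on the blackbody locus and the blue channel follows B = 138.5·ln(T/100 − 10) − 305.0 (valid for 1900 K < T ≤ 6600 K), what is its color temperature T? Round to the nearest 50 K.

ln(t − 10) = (136 + 305.0) / 138.5 = 3.1841.
t − 10 = e^3.1841 = 24.146, so t = 34.146.
T = 100·t = 3415 K → 3400 K to the nearest 50 K.

3400 K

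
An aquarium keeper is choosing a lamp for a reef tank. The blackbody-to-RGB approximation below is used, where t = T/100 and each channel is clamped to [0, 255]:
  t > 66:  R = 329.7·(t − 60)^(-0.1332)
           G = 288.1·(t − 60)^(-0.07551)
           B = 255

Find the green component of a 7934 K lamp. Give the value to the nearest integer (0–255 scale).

230

t = 7934/100 = 79.34; the t > 66 branch applies.
G = 288.1·(79.34 − 60)^(-0.07551) = 288.1·19.34^(-0.07551) = 288.1·0.79958 = 230.358.
Rounded: 230.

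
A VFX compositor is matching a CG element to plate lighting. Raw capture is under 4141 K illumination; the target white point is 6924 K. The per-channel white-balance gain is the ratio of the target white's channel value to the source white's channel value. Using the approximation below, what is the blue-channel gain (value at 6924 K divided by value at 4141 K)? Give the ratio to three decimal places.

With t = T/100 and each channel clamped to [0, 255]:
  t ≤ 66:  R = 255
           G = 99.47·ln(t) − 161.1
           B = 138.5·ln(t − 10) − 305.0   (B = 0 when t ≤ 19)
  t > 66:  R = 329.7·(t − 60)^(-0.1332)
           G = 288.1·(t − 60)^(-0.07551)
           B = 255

1.479

At 4141 K (t = 41.41):
  B = 138.5·ln(41.41 − 10) − 305.0 = 138.5·ln 31.41 − 305.0 = 138.5·3.4471 − 305.0 = 172.427.
At 6924 K (t = 69.24):
  B = 255 by definition for t > 66.
Gain = 255.000 / 172.427 = 1.4789 → 1.479.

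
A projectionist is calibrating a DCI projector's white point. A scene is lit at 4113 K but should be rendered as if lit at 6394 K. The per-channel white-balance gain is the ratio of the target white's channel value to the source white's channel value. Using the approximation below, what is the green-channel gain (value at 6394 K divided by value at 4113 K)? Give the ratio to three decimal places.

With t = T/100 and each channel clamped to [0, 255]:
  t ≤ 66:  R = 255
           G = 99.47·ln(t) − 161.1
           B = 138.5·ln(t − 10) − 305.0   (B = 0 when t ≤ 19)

1.210

At 4113 K (t = 41.13):
  G = 99.47·ln 41.13 − 161.1 = 99.47·3.7167 − 161.1 = 208.604.
At 6394 K (t = 63.94):
  G = 99.47·ln 63.94 − 161.1 = 99.47·4.1579 − 161.1 = 252.491.
Gain = 252.491 / 208.604 = 1.2104 → 1.210.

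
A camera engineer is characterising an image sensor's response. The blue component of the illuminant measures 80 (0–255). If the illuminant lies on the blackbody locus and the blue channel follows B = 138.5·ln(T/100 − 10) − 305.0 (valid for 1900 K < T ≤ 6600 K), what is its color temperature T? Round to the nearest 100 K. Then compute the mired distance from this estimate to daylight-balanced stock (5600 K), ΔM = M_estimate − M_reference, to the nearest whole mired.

ln(t − 10) = (80 + 305.0) / 138.5 = 2.7798.
t − 10 = e^2.7798 = 16.116, so t = 26.116.
T = 100·t = 2612 K → 2600 K to the nearest 100 K.
M_estimate = 10⁶/2600 = 384.62; M_reference = 10⁶/5600 = 178.57.
ΔM = 384.62 − 178.57 = 206.04 → +206 mireds.

+206 mireds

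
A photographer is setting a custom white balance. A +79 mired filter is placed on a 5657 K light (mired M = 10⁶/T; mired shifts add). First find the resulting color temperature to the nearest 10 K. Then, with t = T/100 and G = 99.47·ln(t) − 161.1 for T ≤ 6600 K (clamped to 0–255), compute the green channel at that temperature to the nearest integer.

M_in = 10⁶/5657 = 176.77; M_out = 176.77 + (+79) = 255.77.
T_out = 10⁶/255.77 = 3909.7 K → 3910 K; t = 39.1.
G = 99.47·ln 39.1 − 161.1 = 99.47·3.6661 − 161.1 = 203.569.
Rounded: 204.

204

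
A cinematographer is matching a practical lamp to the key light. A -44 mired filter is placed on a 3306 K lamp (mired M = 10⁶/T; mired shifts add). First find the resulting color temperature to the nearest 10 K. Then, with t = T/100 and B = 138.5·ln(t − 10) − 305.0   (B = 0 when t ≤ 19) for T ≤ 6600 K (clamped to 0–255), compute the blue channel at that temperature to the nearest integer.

M_in = 10⁶/3306 = 302.48; M_out = 302.48 + (-44) = 258.48.
T_out = 10⁶/258.48 = 3868.8 K → 3870 K; t = 38.7.
B = 138.5·ln(38.7 − 10) − 305.0 = 138.5·ln 28.7 − 305.0 = 138.5·3.3569 − 305.0 = 159.930.
Rounded: 160.

160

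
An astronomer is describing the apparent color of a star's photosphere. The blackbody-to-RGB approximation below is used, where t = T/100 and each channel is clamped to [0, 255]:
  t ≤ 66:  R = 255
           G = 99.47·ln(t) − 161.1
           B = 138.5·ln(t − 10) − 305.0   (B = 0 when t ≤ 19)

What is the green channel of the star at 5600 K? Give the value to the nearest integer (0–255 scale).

239

t = 5600/100 = 56; the t ≤ 66 branch applies.
G = 99.47·ln 56 − 161.1 = 99.47·4.0254 − 161.1 = 239.302.
Rounded: 239.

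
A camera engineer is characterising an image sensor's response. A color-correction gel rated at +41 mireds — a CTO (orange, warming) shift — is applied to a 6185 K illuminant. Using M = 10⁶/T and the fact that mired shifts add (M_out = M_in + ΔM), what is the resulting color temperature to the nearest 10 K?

4930 K

M_in = 10⁶/6185 = 161.68 mireds.
M_out = 161.68 + (+41) = 202.68 mireds.
T_out = 10⁶/202.68 = 4933.8 K → 4930 K.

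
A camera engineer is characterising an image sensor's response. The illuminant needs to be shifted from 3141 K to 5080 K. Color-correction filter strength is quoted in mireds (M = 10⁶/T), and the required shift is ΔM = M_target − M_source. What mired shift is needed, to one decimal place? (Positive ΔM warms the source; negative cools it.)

-121.5 mireds

M_source = 10⁶/3141 = 318.370; M_target = 10⁶/5080 = 196.850.
ΔM = 196.850 − 318.370 = -121.520 → -121.5 mireds, a cooling shift.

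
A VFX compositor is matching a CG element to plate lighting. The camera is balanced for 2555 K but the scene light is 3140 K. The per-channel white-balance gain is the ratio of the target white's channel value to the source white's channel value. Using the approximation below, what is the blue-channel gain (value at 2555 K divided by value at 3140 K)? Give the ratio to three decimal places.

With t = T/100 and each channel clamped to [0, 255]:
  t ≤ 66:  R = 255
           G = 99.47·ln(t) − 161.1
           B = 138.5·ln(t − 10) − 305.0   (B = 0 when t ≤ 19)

0.629

At 3140 K (t = 31.4):
  B = 138.5·ln(31.4 − 10) − 305.0 = 138.5·ln 21.4 − 305.0 = 138.5·3.0634 − 305.0 = 119.280.
At 2555 K (t = 25.55):
  B = 138.5·ln(25.55 − 10) − 305.0 = 138.5·ln 15.55 − 305.0 = 138.5·2.7441 − 305.0 = 75.052.
Gain = 75.052 / 119.280 = 0.6292 → 0.629.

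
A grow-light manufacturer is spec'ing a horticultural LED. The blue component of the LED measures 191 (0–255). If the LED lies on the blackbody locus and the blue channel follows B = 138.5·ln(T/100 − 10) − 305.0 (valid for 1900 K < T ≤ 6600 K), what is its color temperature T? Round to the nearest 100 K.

ln(t − 10) = (191 + 305.0) / 138.5 = 3.5812.
t − 10 = e^3.5812 = 35.918, so t = 45.918.
T = 100·t = 4592 K → 4600 K to the nearest 100 K.

4600 K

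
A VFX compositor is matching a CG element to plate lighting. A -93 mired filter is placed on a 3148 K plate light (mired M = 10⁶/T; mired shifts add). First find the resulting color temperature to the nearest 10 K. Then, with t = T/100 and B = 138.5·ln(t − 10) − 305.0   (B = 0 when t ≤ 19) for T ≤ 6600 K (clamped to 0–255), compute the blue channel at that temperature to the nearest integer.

M_in = 10⁶/3148 = 317.66; M_out = 317.66 + (-93) = 224.66.
T_out = 10⁶/224.66 = 4451.1 K → 4450 K; t = 44.5.
B = 138.5·ln(44.5 − 10) − 305.0 = 138.5·ln 34.5 − 305.0 = 138.5·3.5410 − 305.0 = 185.423.
Rounded: 185.

185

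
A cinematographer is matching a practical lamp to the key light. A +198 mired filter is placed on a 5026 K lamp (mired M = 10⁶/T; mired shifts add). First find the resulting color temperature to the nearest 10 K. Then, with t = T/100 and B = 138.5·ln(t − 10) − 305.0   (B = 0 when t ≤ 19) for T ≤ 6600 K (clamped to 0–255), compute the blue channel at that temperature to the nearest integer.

72

M_in = 10⁶/5026 = 198.97; M_out = 198.97 + (+198) = 396.97.
T_out = 10⁶/396.97 = 2519.1 K → 2520 K; t = 25.2.
B = 138.5·ln(25.2 − 10) − 305.0 = 138.5·ln 15.2 − 305.0 = 138.5·2.7213 − 305.0 = 71.899.
Rounded: 72.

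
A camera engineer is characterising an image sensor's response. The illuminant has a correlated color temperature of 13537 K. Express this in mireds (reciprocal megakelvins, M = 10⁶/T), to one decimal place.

M = 10⁶ / 13537 = 73.872 → 73.9 mireds.

73.9 mireds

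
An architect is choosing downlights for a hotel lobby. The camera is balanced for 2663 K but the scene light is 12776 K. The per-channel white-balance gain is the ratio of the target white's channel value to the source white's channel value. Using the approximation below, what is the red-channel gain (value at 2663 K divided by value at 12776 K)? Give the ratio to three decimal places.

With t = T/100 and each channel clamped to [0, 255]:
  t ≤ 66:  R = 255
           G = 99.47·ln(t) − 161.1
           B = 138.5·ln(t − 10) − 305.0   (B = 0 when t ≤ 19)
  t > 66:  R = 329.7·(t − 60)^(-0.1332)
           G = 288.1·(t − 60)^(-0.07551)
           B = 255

At 12776 K (t = 127.76):
  R = 329.7·(127.76 − 60)^(-0.1332) = 329.7·67.76^(-0.1332) = 329.7·0.57031 = 188.033.
At 2663 K (t = 26.63):
  R = 255 by definition for t ≤ 66.
Gain = 255.000 / 188.033 = 1.3561 → 1.356.

1.356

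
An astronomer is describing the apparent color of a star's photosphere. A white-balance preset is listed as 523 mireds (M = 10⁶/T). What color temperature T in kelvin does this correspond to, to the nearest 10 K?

1910 K

T = 10⁶ / 523 = 1912.05 K → 1910 K.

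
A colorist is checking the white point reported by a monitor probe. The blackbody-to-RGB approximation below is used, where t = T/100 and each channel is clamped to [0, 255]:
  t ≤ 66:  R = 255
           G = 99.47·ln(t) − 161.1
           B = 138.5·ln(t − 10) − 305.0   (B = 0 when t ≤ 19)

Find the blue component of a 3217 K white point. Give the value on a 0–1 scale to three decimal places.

t = 3217/100 = 32.17; the t ≤ 66 branch applies.
B = 138.5·ln(32.17 − 10) − 305.0 = 138.5·ln 22.17 − 305.0 = 138.5·3.0987 − 305.0 = 124.175.
On a 0–1 scale: 124.175/255 = 0.4870 → 0.487.

0.487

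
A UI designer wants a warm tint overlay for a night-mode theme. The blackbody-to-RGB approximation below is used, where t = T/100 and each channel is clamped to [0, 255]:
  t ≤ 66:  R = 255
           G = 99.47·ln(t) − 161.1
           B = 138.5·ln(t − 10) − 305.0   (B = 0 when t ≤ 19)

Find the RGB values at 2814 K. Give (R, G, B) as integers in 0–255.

(255, 171, 96)

t = 2814/100 = 28.14; the t ≤ 66 branch applies.
R = 255 by definition for t ≤ 66.
G = 99.47·ln 28.14 − 161.1 = 99.47·3.3372 − 161.1 = 170.850.
B = 138.5·ln(28.14 − 10) − 305.0 = 138.5·ln 18.14 − 305.0 = 138.5·2.8981 − 305.0 = 96.390.
Rounded: (255, 171, 96).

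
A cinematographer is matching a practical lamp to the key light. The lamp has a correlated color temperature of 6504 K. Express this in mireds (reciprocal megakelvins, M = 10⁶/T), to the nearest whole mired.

154 mireds

M = 10⁶ / 6504 = 153.752 → 154 mireds.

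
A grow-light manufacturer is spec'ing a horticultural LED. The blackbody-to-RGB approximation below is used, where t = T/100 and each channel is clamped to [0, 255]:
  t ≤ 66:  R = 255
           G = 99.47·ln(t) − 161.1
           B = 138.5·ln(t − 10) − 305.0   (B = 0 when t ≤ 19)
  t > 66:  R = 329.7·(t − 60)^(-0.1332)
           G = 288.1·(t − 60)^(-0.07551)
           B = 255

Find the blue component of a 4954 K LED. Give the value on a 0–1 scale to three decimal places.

t = 4954/100 = 49.54; the t ≤ 66 branch applies.
B = 138.5·ln(49.54 − 10) − 305.0 = 138.5·ln 39.54 − 305.0 = 138.5·3.6773 − 305.0 = 204.308.
On a 0–1 scale: 204.308/255 = 0.8012 → 0.801.

0.801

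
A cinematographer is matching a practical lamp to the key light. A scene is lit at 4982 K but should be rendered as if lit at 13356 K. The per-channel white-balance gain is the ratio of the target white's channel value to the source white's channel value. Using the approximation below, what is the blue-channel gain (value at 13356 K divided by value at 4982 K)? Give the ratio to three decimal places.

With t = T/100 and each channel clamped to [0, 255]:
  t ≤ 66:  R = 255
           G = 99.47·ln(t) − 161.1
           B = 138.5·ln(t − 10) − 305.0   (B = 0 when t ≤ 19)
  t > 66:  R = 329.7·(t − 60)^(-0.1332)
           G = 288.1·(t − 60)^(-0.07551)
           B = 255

At 4982 K (t = 49.82):
  B = 138.5·ln(49.82 − 10) − 305.0 = 138.5·ln 39.82 − 305.0 = 138.5·3.6844 − 305.0 = 205.285.
At 13356 K (t = 133.56):
  B = 255 by definition for t > 66.
Gain = 255.000 / 205.285 = 1.2422 → 1.242.

1.242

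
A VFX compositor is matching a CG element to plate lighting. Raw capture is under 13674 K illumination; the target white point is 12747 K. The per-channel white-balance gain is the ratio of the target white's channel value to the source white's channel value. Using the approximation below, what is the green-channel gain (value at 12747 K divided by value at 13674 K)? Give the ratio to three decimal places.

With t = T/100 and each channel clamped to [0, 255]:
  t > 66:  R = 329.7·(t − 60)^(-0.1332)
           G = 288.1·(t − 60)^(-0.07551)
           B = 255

At 13674 K (t = 136.74):
  G = 288.1·(136.74 − 60)^(-0.07551) = 288.1·76.74^(-0.07551) = 288.1·0.72055 = 207.589.
At 12747 K (t = 127.47):
  G = 288.1·(127.47 − 60)^(-0.07551) = 288.1·67.47^(-0.07551) = 288.1·0.72759 = 209.617.
Gain = 209.617 / 207.589 = 1.0098 → 1.010.

1.010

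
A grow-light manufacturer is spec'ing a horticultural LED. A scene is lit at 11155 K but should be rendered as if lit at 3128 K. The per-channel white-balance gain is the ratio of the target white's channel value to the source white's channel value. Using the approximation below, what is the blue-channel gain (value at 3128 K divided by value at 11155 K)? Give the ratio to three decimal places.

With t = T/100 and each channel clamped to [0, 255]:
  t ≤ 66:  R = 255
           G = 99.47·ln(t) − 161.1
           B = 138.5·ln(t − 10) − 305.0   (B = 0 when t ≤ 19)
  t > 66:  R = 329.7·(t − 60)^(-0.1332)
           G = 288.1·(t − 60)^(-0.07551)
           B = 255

At 11155 K (t = 111.55):
  B = 255 by definition for t > 66.
At 3128 K (t = 31.28):
  B = 138.5·ln(31.28 − 10) − 305.0 = 138.5·ln 21.28 − 305.0 = 138.5·3.0578 − 305.0 = 118.501.
Gain = 118.501 / 255.000 = 0.4647 → 0.465.

0.465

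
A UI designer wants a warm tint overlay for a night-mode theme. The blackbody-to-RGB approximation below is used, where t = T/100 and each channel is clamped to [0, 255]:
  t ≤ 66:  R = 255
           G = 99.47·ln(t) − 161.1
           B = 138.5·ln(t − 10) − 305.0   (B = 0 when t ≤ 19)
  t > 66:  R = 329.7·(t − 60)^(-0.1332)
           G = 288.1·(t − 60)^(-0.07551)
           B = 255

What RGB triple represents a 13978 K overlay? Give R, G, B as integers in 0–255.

R=184, G=207, B=255

t = 13978/100 = 139.78; the t > 66 branch applies.
R = 329.7·(139.78 − 60)^(-0.1332) = 329.7·79.78^(-0.1332) = 329.7·0.55804 = 183.987.
G = 288.1·(139.78 − 60)^(-0.07551) = 288.1·79.78^(-0.07551) = 288.1·0.71844 = 206.981.
B = 255 by definition for t > 66.
Rounded: (184, 207, 255).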